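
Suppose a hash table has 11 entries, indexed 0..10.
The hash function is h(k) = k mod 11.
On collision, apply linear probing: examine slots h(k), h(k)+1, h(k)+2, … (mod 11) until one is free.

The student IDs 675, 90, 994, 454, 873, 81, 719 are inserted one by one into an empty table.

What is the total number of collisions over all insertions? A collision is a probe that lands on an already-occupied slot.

675 hashes to 4; slot 4 is free → place at 4.
90 hashes to 2; slot 2 is free → place at 2.
994 hashes to 4; 4 taken → place at 5.
454 hashes to 3; slot 3 is free → place at 3.
873 hashes to 4; 4,5 taken → place at 6.
81 hashes to 4; 4,5,6 taken → place at 7.
719 hashes to 4; 4,5,6,7 taken → place at 8.
Table: [_, _, 90, 454, 675, 994, 873, 81, 719, _, _]

10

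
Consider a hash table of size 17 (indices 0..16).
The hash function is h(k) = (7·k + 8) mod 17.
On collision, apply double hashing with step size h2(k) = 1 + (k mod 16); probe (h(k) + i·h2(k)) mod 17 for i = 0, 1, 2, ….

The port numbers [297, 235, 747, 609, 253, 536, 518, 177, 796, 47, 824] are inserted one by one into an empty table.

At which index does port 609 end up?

297: h=13 → slot 13
235: h=4 → slot 4
747: h=1 → slot 1
609: h=4, h2=2, probe 4,6 → slot 6
253: h=11 → slot 11
536: h=3 → slot 3
518: h=13, h2=7, probe 13,3,10 → slot 10
177: h=6, h2=2, probe 6,8 → slot 8
796: h=4, h2=13, probe 4,0 → slot 0
47: h=14 → slot 14
824: h=13, h2=9, probe 13,5 → slot 5
Table: [796, 747, —, 536, 235, 824, 609, —, 177, —, 518, 253, —, 297, 47, —, —]

6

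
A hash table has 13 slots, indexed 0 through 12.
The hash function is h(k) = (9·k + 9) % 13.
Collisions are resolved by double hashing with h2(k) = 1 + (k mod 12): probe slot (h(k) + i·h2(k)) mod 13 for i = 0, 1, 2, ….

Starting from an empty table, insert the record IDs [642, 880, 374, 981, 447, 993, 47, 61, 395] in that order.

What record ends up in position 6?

447

642 hashes to 2; slot 2 is free => place at 2.
880 hashes to 12; slot 12 is free => place at 12.
374 hashes to 8; slot 8 is free => place at 8.
981 hashes to 11; slot 11 is free => place at 11.
447 hashes to 2, h2=4; 2 taken => place at 6.
993 hashes to 2, h2=10; 2,12 taken => place at 9.
47 hashes to 3; slot 3 is free => place at 3.
61 hashes to 12, h2=2; 12 taken => place at 1.
395 hashes to 2, h2=12; 2,1 taken => place at 0.
Table: [395, 61, 642, 47, -, -, 447, -, 374, 993, -, 981, 880]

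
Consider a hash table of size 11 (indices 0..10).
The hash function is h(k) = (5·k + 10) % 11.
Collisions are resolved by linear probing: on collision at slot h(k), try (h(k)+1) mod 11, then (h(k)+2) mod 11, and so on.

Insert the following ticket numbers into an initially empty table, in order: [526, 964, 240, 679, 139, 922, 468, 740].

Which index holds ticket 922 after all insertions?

526: h=0 -> slot 0
964: h=1 -> slot 1
240: h=0, probe 0,1,2 -> slot 2
679: h=6 -> slot 6
139: h=1, probe 1,2,3 -> slot 3
922: h=0, probe 0,1,2,3,4 -> slot 4
468: h=7 -> slot 7
740: h=3, probe 3,4,5 -> slot 5
Table: [526, 964, 240, 139, 922, 740, 679, 468, _, _, _]

4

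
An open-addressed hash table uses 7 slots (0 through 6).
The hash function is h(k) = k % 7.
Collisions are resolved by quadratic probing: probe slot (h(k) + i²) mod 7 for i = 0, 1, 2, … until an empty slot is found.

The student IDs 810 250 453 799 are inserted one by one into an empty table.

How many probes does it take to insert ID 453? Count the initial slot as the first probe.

3

810: h=5 -> slot 5
250: h=5, probe 5,6 -> slot 6
453: h=5, probe 5,6,2 -> slot 2
799: h=1 -> slot 1
Table: [∅, 799, 453, ∅, ∅, 810, 250]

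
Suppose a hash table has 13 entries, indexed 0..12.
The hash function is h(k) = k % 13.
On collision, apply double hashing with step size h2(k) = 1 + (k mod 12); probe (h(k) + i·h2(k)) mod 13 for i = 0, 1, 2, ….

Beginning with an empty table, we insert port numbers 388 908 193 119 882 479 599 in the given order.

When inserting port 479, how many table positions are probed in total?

2

Insert 388: h=11, slot 11 empty => index 11.
Insert 908: h=11, h2=9, slot 11 occupied => index 7.
Insert 193: h=11, h2=2, slot 11 occupied => index 0.
Insert 119: h=2, slot 2 empty => index 2.
Insert 882: h=11, h2=7, slot 11 occupied => index 5.
Insert 479: h=11, h2=12, slot 11 occupied => index 10.
Insert 599: h=1, slot 1 empty => index 1.
Table: [193, 599, 119, -, -, 882, -, 908, -, -, 479, 388, -]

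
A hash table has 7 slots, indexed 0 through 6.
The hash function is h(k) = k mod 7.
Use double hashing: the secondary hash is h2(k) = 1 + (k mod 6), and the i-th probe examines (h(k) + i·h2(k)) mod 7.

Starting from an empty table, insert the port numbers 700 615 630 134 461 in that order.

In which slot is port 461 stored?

5

700: h=0 -> slot 0
615: h=6 -> slot 6
630: h=0, h2=1, probe 0,1 -> slot 1
134: h=1, h2=3, probe 1,4 -> slot 4
461: h=6, h2=6, probe 6,5 -> slot 5
Table: [700, 630, —, —, 134, 461, 615]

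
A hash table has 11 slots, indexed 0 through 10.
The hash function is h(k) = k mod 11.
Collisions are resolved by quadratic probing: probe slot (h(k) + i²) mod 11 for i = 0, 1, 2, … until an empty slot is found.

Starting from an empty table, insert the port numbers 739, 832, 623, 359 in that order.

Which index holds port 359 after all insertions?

0

739: h=2 → slot 2
832: h=7 → slot 7
623: h=7, probe 7,8 → slot 8
359: h=7, probe 7,8,0 → slot 0
Table: [359, —, 739, —, —, —, —, 832, 623, —, —]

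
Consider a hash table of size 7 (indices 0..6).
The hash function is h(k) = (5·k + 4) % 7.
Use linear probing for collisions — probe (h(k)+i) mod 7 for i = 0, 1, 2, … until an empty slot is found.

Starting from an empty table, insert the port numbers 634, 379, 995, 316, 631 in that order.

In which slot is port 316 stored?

Insert 634: h=3, slot 3 empty → index 3.
Insert 379: h=2, slot 2 empty → index 2.
Insert 995: h=2, slots 2,3 occupied → index 4.
Insert 316: h=2, slots 2,3,4 occupied → index 5.
Insert 631: h=2, slots 2,3,4,5 occupied → index 6.
Table: [_, _, 379, 634, 995, 316, 631]

5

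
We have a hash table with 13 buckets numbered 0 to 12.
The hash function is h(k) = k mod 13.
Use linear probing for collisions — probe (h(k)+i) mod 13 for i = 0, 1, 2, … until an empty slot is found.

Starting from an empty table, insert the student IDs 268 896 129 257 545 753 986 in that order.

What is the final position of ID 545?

Insert 268: h=8, slot 8 empty => index 8.
Insert 896: h=12, slot 12 empty => index 12.
Insert 129: h=12, slot 12 occupied => index 0.
Insert 257: h=10, slot 10 empty => index 10.
Insert 545: h=12, slots 12,0 occupied => index 1.
Insert 753: h=12, slots 12,0,1 occupied => index 2.
Insert 986: h=11, slot 11 empty => index 11.
Table: [129, 545, 753, ∅, ∅, ∅, ∅, ∅, 268, ∅, 257, 986, 896]

1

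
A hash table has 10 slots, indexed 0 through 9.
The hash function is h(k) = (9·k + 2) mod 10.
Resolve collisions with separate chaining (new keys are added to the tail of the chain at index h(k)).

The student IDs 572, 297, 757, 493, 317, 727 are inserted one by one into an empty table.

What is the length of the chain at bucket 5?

4

Insert 572: h=0, bucket 0 empty -> new chain.
Insert 297: h=5, bucket 5 empty -> new chain.
Insert 757: h=5, bucket 5 nonempty -> append to chain.
Insert 493: h=9, bucket 9 empty -> new chain.
Insert 317: h=5, bucket 5 nonempty -> append to chain.
Insert 727: h=5, bucket 5 nonempty -> append to chain.
Final buckets:
0: 572
1: —
2: —
3: —
4: —
5: 297 -> 757 -> 317 -> 727
6: —
7: —
8: —
9: 493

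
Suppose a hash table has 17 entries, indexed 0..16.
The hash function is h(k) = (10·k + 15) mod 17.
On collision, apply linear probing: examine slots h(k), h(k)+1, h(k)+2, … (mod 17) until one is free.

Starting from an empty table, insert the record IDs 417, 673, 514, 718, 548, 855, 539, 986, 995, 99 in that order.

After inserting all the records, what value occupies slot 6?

Insert 417: h=3, slot 3 empty => index 3.
Insert 673: h=13, slot 13 empty => index 13.
Insert 514: h=4, slot 4 empty => index 4.
Insert 718: h=4, slot 4 occupied => index 5.
Insert 548: h=4, slots 4,5 occupied => index 6.
Insert 855: h=14, slot 14 empty => index 14.
Insert 539: h=16, slot 16 empty => index 16.
Insert 986: h=15, slot 15 empty => index 15.
Insert 995: h=3, slots 3,4,5,6 occupied => index 7.
Insert 99: h=2, slot 2 empty => index 2.
Table: [∅, ∅, 99, 417, 514, 718, 548, 995, ∅, ∅, ∅, ∅, ∅, 673, 855, 986, 539]

548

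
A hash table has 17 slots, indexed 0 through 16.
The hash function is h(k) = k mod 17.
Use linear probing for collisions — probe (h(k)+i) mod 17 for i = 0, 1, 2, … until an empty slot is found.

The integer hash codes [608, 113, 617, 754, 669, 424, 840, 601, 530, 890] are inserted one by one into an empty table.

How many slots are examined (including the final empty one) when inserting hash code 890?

Insert 608: h=13, slot 13 empty → index 13.
Insert 113: h=11, slot 11 empty → index 11.
Insert 617: h=5, slot 5 empty → index 5.
Insert 754: h=6, slot 6 empty → index 6.
Insert 669: h=6, slot 6 occupied → index 7.
Insert 424: h=16, slot 16 empty → index 16.
Insert 840: h=7, slot 7 occupied → index 8.
Insert 601: h=6, slots 6,7,8 occupied → index 9.
Insert 530: h=3, slot 3 empty → index 3.
Insert 890: h=6, slots 6,7,8,9 occupied → index 10.
Table: [—, —, —, 530, —, 617, 754, 669, 840, 601, 890, 113, —, 608, —, —, 424]

5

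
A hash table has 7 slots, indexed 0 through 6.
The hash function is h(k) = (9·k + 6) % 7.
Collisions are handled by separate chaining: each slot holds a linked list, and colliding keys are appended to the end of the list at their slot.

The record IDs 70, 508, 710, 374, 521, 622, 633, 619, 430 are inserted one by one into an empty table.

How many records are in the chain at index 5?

6

70 -> bucket 6
508 -> bucket 0
710 -> bucket 5
374 -> bucket 5 (collision)
521 -> bucket 5 (collision)
622 -> bucket 4
633 -> bucket 5 (collision)
619 -> bucket 5 (collision)
430 -> bucket 5 (collision)
Final buckets:
0: 508
1: .
2: .
3: .
4: 622
5: 710 -> 374 -> 521 -> 633 -> 619 -> 430
6: 70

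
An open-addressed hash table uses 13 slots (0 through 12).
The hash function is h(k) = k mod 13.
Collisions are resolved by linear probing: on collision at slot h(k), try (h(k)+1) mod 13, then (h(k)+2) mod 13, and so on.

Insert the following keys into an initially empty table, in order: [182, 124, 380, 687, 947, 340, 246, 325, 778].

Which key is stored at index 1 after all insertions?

Insert 182: h=0, slot 0 empty -> index 0.
Insert 124: h=7, slot 7 empty -> index 7.
Insert 380: h=3, slot 3 empty -> index 3.
Insert 687: h=11, slot 11 empty -> index 11.
Insert 947: h=11, slot 11 occupied -> index 12.
Insert 340: h=2, slot 2 empty -> index 2.
Insert 246: h=12, slots 12,0 occupied -> index 1.
Insert 325: h=0, slots 0,1,2,3 occupied -> index 4.
Insert 778: h=11, slots 11,12,0,1,2,3,4 occupied -> index 5.
Table: [182, 246, 340, 380, 325, 778, ∅, 124, ∅, ∅, ∅, 687, 947]

246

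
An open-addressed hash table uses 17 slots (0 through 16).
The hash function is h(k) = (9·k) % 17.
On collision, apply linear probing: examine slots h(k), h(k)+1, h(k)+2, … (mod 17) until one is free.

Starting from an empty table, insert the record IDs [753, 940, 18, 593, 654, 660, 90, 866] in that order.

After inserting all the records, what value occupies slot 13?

753 hashes to 11; slot 11 is free => place at 11.
940 hashes to 11; 11 taken => place at 12.
18 hashes to 9; slot 9 is free => place at 9.
593 hashes to 16; slot 16 is free => place at 16.
654 hashes to 4; slot 4 is free => place at 4.
660 hashes to 7; slot 7 is free => place at 7.
90 hashes to 11; 11,12 taken => place at 13.
866 hashes to 8; slot 8 is free => place at 8.
Table: [., ., ., ., 654, ., ., 660, 866, 18, ., 753, 940, 90, ., ., 593]

90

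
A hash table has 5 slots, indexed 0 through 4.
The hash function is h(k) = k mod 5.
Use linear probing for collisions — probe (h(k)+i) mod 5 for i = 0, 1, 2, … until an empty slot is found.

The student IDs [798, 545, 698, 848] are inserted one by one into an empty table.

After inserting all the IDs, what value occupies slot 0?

Insert 798: h=3, slot 3 empty => index 3.
Insert 545: h=0, slot 0 empty => index 0.
Insert 698: h=3, slot 3 occupied => index 4.
Insert 848: h=3, slots 3,4,0 occupied => index 1.
Table: [545, 848, ., 798, 698]

545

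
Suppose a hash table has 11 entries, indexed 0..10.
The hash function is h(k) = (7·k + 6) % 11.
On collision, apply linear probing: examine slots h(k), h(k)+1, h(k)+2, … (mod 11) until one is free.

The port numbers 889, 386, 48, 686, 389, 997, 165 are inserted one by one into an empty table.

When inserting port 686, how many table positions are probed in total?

Insert 889: h=3, slot 3 empty → index 3.
Insert 386: h=2, slot 2 empty → index 2.
Insert 48: h=1, slot 1 empty → index 1.
Insert 686: h=1, slots 1,2,3 occupied → index 4.
Insert 389: h=1, slots 1,2,3,4 occupied → index 5.
Insert 997: h=0, slot 0 empty → index 0.
Insert 165: h=6, slot 6 empty → index 6.
Table: [997, 48, 386, 889, 686, 389, 165, -, -, -, -]

4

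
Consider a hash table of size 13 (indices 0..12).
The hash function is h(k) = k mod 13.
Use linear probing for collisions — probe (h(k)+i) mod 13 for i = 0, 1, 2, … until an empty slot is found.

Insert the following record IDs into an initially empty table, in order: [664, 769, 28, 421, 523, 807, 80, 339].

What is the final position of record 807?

664 hashes to 1; slot 1 is free → place at 1.
769 hashes to 2; slot 2 is free → place at 2.
28 hashes to 2; 2 taken → place at 3.
421 hashes to 5; slot 5 is free → place at 5.
523 hashes to 3; 3 taken → place at 4.
807 hashes to 1; 1,2,3,4,5 taken → place at 6.
80 hashes to 2; 2,3,4,5,6 taken → place at 7.
339 hashes to 1; 1,2,3,4,5,6,7 taken → place at 8.
Table: [∅, 664, 769, 28, 523, 421, 807, 80, 339, ∅, ∅, ∅, ∅]

6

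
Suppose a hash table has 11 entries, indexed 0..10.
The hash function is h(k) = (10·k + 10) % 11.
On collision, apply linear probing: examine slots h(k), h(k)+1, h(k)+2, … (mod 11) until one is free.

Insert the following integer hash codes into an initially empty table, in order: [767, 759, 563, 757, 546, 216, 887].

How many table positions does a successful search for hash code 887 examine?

767 hashes to 2; slot 2 is free -> place at 2.
759 hashes to 10; slot 10 is free -> place at 10.
563 hashes to 8; slot 8 is free -> place at 8.
757 hashes to 1; slot 1 is free -> place at 1.
546 hashes to 3; slot 3 is free -> place at 3.
216 hashes to 3; 3 taken -> place at 4.
887 hashes to 3; 3,4 taken -> place at 5.
Table: [_, 757, 767, 546, 216, 887, _, _, 563, _, 759]
Lookup 887: h=3, probe 3,4,5 → found at 5.

3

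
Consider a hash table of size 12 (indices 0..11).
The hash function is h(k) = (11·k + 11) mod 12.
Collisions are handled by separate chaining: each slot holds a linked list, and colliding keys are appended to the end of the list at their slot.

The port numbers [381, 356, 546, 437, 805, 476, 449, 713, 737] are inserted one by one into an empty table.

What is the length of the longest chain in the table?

381 → bucket 2
356 → bucket 3
546 → bucket 5
437 → bucket 6
805 → bucket 10
476 → bucket 3 (collision)
449 → bucket 6 (collision)
713 → bucket 6 (collision)
737 → bucket 6 (collision)
Final buckets:
0: .
1: .
2: 381
3: 356 -> 476
4: .
5: 546
6: 437 -> 449 -> 713 -> 737
7: .
8: .
9: .
10: 805
11: .

4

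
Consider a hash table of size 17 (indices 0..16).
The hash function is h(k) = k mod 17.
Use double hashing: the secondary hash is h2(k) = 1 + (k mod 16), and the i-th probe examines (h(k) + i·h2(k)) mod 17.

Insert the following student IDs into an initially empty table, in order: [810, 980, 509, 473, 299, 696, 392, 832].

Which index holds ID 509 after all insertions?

13

810 hashes to 11; slot 11 is free => place at 11.
980 hashes to 11, h2=5; 11 taken => place at 16.
509 hashes to 16, h2=14; 16 taken => place at 13.
473 hashes to 14; slot 14 is free => place at 14.
299 hashes to 10; slot 10 is free => place at 10.
696 hashes to 16, h2=9; 16 taken => place at 8.
392 hashes to 1; slot 1 is free => place at 1.
832 hashes to 16, h2=1; 16 taken => place at 0.
Table: [832, 392, —, —, —, —, —, —, 696, —, 299, 810, —, 509, 473, —, 980]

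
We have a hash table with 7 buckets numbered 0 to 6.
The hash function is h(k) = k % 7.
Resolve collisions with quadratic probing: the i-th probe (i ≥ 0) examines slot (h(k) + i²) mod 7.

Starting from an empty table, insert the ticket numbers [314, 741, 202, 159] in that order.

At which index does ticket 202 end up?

Insert 314: h=6, slot 6 empty => index 6.
Insert 741: h=6, slot 6 occupied => index 0.
Insert 202: h=6, slots 6,0 occupied => index 3.
Insert 159: h=5, slot 5 empty => index 5.
Table: [741, _, _, 202, _, 159, 314]

3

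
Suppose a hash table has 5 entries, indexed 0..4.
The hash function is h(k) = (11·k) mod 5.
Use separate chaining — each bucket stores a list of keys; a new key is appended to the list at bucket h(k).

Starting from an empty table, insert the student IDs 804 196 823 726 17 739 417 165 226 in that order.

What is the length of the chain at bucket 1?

3

804 -> bucket 4
196 -> bucket 1
823 -> bucket 3
726 -> bucket 1 (collision)
17 -> bucket 2
739 -> bucket 4 (collision)
417 -> bucket 2 (collision)
165 -> bucket 0
226 -> bucket 1 (collision)
Final buckets:
0: 165
1: 196 -> 726 -> 226
2: 17 -> 417
3: 823
4: 804 -> 739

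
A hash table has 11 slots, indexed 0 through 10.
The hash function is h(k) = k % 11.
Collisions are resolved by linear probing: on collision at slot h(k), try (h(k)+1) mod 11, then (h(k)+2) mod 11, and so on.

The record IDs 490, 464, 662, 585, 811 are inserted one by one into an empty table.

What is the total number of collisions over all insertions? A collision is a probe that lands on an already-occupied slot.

3

490 hashes to 6; slot 6 is free -> place at 6.
464 hashes to 2; slot 2 is free -> place at 2.
662 hashes to 2; 2 taken -> place at 3.
585 hashes to 2; 2,3 taken -> place at 4.
811 hashes to 8; slot 8 is free -> place at 8.
Table: [., ., 464, 662, 585, ., 490, ., 811, ., .]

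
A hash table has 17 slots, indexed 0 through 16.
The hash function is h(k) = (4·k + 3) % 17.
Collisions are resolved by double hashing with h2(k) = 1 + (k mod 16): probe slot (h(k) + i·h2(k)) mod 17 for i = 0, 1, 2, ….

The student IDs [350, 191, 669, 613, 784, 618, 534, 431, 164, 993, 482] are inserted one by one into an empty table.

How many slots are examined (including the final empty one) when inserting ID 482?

5

Insert 350: h=9, slot 9 empty → index 9.
Insert 191: h=2, slot 2 empty → index 2.
Insert 669: h=10, slot 10 empty → index 10.
Insert 613: h=7, slot 7 empty → index 7.
Insert 784: h=11, slot 11 empty → index 11.
Insert 618: h=10, h2=11, slot 10 occupied → index 4.
Insert 534: h=14, slot 14 empty → index 14.
Insert 431: h=10, h2=16, slots 10,9 occupied → index 8.
Insert 164: h=13, slot 13 empty → index 13.
Insert 993: h=14, h2=2, slot 14 occupied → index 16.
Insert 482: h=10, h2=3, slots 10,13,16,2 occupied → index 5.
Table: [∅, ∅, 191, ∅, 618, 482, ∅, 613, 431, 350, 669, 784, ∅, 164, 534, ∅, 993]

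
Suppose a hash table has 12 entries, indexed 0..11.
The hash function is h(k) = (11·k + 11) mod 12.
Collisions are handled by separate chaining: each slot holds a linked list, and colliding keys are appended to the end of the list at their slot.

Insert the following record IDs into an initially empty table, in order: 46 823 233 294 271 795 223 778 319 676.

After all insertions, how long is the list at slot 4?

Insert 46: h=1, bucket 1 empty -> new chain.
Insert 823: h=4, bucket 4 empty -> new chain.
Insert 233: h=6, bucket 6 empty -> new chain.
Insert 294: h=5, bucket 5 empty -> new chain.
Insert 271: h=4, bucket 4 nonempty -> append to chain.
Insert 795: h=8, bucket 8 empty -> new chain.
Insert 223: h=4, bucket 4 nonempty -> append to chain.
Insert 778: h=1, bucket 1 nonempty -> append to chain.
Insert 319: h=4, bucket 4 nonempty -> append to chain.
Insert 676: h=7, bucket 7 empty -> new chain.
Final buckets:
0: _
1: 46 -> 778
2: _
3: _
4: 823 -> 271 -> 223 -> 319
5: 294
6: 233
7: 676
8: 795
9: _
10: _
11: _

4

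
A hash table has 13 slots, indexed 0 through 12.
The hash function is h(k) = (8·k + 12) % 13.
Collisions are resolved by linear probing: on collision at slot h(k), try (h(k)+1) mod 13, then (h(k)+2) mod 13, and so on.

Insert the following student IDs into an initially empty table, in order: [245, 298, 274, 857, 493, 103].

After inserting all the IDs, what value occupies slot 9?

245

Insert 245: h=9, slot 9 empty -> index 9.
Insert 298: h=4, slot 4 empty -> index 4.
Insert 274: h=7, slot 7 empty -> index 7.
Insert 857: h=4, slot 4 occupied -> index 5.
Insert 493: h=4, slots 4,5 occupied -> index 6.
Insert 103: h=4, slots 4,5,6,7 occupied -> index 8.
Table: [—, —, —, —, 298, 857, 493, 274, 103, 245, —, —, —]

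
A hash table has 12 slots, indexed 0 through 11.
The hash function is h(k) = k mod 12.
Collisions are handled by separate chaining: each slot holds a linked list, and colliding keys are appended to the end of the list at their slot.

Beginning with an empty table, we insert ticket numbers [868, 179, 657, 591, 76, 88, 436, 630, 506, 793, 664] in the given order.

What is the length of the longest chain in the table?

5

868 → bucket 4
179 → bucket 11
657 → bucket 9
591 → bucket 3
76 → bucket 4 (collision)
88 → bucket 4 (collision)
436 → bucket 4 (collision)
630 → bucket 6
506 → bucket 2
793 → bucket 1
664 → bucket 4 (collision)
Final buckets:
0: ∅
1: 793
2: 506
3: 591
4: 868 -> 76 -> 88 -> 436 -> 664
5: ∅
6: 630
7: ∅
8: ∅
9: 657
10: ∅
11: 179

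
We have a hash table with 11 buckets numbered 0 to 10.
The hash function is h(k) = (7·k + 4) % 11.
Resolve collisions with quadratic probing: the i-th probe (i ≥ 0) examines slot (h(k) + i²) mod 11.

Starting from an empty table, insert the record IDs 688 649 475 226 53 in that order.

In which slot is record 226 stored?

3

Insert 688: h=2, slot 2 empty → index 2.
Insert 649: h=4, slot 4 empty → index 4.
Insert 475: h=7, slot 7 empty → index 7.
Insert 226: h=2, slot 2 occupied → index 3.
Insert 53: h=1, slot 1 empty → index 1.
Table: [., 53, 688, 226, 649, ., ., 475, ., ., .]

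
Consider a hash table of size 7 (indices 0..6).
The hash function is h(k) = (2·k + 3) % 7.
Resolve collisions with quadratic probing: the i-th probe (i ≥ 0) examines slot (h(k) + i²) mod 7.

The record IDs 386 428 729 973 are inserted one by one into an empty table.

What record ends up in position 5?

386 hashes to 5; slot 5 is free => place at 5.
428 hashes to 5; 5 taken => place at 6.
729 hashes to 5; 5,6 taken => place at 2.
973 hashes to 3; slot 3 is free => place at 3.
Table: [_, _, 729, 973, _, 386, 428]

386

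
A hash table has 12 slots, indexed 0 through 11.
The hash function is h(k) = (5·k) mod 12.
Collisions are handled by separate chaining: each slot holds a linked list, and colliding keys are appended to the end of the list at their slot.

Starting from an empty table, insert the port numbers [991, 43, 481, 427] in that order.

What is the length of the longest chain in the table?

3

Insert 991: h=11, bucket 11 empty -> new chain.
Insert 43: h=11, bucket 11 nonempty -> append to chain.
Insert 481: h=5, bucket 5 empty -> new chain.
Insert 427: h=11, bucket 11 nonempty -> append to chain.
Final buckets:
0: —
1: —
2: —
3: —
4: —
5: 481
6: —
7: —
8: —
9: —
10: —
11: 991 -> 43 -> 427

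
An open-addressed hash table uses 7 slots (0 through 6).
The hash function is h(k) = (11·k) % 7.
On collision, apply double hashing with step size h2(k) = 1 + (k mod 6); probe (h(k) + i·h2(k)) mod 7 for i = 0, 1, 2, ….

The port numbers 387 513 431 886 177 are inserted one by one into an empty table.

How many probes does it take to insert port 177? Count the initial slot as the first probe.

4

387 hashes to 1; slot 1 is free → place at 1.
513 hashes to 1, h2=4; 1 taken → place at 5.
431 hashes to 2; slot 2 is free → place at 2.
886 hashes to 2, h2=5; 2 taken → place at 0.
177 hashes to 1, h2=4; 1,5,2 taken → place at 6.
Table: [886, 387, 431, _, _, 513, 177]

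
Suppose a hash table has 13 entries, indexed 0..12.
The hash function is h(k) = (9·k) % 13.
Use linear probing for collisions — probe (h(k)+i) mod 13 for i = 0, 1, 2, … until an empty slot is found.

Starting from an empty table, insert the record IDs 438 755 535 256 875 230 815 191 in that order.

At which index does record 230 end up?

Insert 438: h=3, slot 3 empty => index 3.
Insert 755: h=9, slot 9 empty => index 9.
Insert 535: h=5, slot 5 empty => index 5.
Insert 256: h=3, slot 3 occupied => index 4.
Insert 875: h=10, slot 10 empty => index 10.
Insert 230: h=3, slots 3,4,5 occupied => index 6.
Insert 815: h=3, slots 3,4,5,6 occupied => index 7.
Insert 191: h=3, slots 3,4,5,6,7 occupied => index 8.
Table: [-, -, -, 438, 256, 535, 230, 815, 191, 755, 875, -, -]

6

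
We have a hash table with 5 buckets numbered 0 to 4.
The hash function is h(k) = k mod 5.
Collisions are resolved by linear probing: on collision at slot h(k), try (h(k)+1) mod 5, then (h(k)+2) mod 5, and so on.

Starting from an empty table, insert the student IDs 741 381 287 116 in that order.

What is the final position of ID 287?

3

741 hashes to 1; slot 1 is free -> place at 1.
381 hashes to 1; 1 taken -> place at 2.
287 hashes to 2; 2 taken -> place at 3.
116 hashes to 1; 1,2,3 taken -> place at 4.
Table: [—, 741, 381, 287, 116]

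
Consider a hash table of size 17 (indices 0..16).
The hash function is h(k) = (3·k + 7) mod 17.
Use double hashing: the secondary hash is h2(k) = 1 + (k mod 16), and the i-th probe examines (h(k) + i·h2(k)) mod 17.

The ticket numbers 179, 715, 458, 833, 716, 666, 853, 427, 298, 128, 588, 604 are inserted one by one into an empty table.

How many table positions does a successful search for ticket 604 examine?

3

Insert 179: h=0, slot 0 empty -> index 0.
Insert 715: h=10, slot 10 empty -> index 10.
Insert 458: h=4, slot 4 empty -> index 4.
Insert 833: h=7, slot 7 empty -> index 7.
Insert 716: h=13, slot 13 empty -> index 13.
Insert 666: h=16, slot 16 empty -> index 16.
Insert 853: h=16, h2=6, slot 16 occupied -> index 5.
Insert 427: h=13, h2=12, slot 13 occupied -> index 8.
Insert 298: h=0, h2=11, slot 0 occupied -> index 11.
Insert 128: h=0, h2=1, slot 0 occupied -> index 1.
Insert 588: h=3, slot 3 empty -> index 3.
Insert 604: h=0, h2=13, slots 0,13 occupied -> index 9.
Table: [179, 128, ∅, 588, 458, 853, ∅, 833, 427, 604, 715, 298, ∅, 716, ∅, ∅, 666]
Lookup 604: h=0, h2=13, probe 0,13,9 → found at 9.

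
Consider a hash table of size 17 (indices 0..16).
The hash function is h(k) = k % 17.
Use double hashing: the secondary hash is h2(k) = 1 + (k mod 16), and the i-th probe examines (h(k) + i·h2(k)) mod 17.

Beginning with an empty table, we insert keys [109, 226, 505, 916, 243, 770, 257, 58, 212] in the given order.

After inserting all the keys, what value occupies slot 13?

Insert 109: h=7, slot 7 empty => index 7.
Insert 226: h=5, slot 5 empty => index 5.
Insert 505: h=12, slot 12 empty => index 12.
Insert 916: h=15, slot 15 empty => index 15.
Insert 243: h=5, h2=4, slot 5 occupied => index 9.
Insert 770: h=5, h2=3, slot 5 occupied => index 8.
Insert 257: h=2, slot 2 empty => index 2.
Insert 58: h=7, h2=11, slot 7 occupied => index 1.
Insert 212: h=8, h2=5, slot 8 occupied => index 13.
Table: [., 58, 257, ., ., 226, ., 109, 770, 243, ., ., 505, 212, ., 916, .]

212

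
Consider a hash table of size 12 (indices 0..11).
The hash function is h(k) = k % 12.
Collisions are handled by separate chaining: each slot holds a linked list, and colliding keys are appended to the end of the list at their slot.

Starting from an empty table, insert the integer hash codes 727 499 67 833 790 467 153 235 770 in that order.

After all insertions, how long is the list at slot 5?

Insert 727: h=7, bucket 7 empty → new chain.
Insert 499: h=7, bucket 7 nonempty → append to chain.
Insert 67: h=7, bucket 7 nonempty → append to chain.
Insert 833: h=5, bucket 5 empty → new chain.
Insert 790: h=10, bucket 10 empty → new chain.
Insert 467: h=11, bucket 11 empty → new chain.
Insert 153: h=9, bucket 9 empty → new chain.
Insert 235: h=7, bucket 7 nonempty → append to chain.
Insert 770: h=2, bucket 2 empty → new chain.
Final buckets:
0: _
1: _
2: 770
3: _
4: _
5: 833
6: _
7: 727 -> 499 -> 67 -> 235
8: _
9: 153
10: 790
11: 467

1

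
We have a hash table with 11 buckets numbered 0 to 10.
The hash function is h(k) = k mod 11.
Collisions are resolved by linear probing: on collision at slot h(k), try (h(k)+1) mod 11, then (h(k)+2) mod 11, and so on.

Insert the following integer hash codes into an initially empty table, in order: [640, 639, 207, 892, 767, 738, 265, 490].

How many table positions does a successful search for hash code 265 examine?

5

640: h=2 → slot 2
639: h=1 → slot 1
207: h=9 → slot 9
892: h=1, probe 1,2,3 → slot 3
767: h=8 → slot 8
738: h=1, probe 1,2,3,4 → slot 4
265: h=1, probe 1,2,3,4,5 → slot 5
490: h=6 → slot 6
Table: [_, 639, 640, 892, 738, 265, 490, _, 767, 207, _]
Lookup 265: h=1, probe 1,2,3,4,5 → found at 5.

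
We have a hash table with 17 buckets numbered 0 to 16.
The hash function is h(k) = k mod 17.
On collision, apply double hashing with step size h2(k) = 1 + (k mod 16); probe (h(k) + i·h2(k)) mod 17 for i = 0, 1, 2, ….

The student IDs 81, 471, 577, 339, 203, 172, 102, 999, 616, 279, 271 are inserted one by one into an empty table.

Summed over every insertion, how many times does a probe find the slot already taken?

Insert 81: h=13, slot 13 empty → index 13.
Insert 471: h=12, slot 12 empty → index 12.
Insert 577: h=16, slot 16 empty → index 16.
Insert 339: h=16, h2=4, slot 16 occupied → index 3.
Insert 203: h=16, h2=12, slot 16 occupied → index 11.
Insert 172: h=2, slot 2 empty → index 2.
Insert 102: h=0, slot 0 empty → index 0.
Insert 999: h=13, h2=8, slot 13 occupied → index 4.
Insert 616: h=4, h2=9, slots 4,13 occupied → index 5.
Insert 279: h=7, slot 7 empty → index 7.
Insert 271: h=16, h2=16, slot 16 occupied → index 15.
Table: [102, -, 172, 339, 999, 616, -, 279, -, -, -, 203, 471, 81, -, 271, 577]

6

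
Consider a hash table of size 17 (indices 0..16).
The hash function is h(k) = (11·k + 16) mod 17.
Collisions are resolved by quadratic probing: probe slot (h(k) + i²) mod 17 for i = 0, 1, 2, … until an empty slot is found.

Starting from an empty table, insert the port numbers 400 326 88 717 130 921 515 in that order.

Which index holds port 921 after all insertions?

7

400: h=13 → slot 13
326: h=15 → slot 15
88: h=15, probe 15,16 → slot 16
717: h=15, probe 15,16,2 → slot 2
130: h=1 → slot 1
921: h=15, probe 15,16,2,7 → slot 7
515: h=3 → slot 3
Table: [-, 130, 717, 515, -, -, -, 921, -, -, -, -, -, 400, -, 326, 88]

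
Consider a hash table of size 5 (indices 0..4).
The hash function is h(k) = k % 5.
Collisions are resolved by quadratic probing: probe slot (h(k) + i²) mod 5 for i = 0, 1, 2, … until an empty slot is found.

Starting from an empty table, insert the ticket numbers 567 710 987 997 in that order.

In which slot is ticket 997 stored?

1

567: h=2 → slot 2
710: h=0 → slot 0
987: h=2, probe 2,3 → slot 3
997: h=2, probe 2,3,1 → slot 1
Table: [710, 997, 567, 987, -]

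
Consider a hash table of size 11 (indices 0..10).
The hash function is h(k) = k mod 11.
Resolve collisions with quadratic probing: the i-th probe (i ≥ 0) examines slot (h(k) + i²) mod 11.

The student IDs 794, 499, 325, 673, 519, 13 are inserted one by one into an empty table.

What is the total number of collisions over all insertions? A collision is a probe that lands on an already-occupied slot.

8

794: h=2 → slot 2
499: h=4 → slot 4
325: h=6 → slot 6
673: h=2, probe 2,3 → slot 3
519: h=2, probe 2,3,6,0 → slot 0
13: h=2, probe 2,3,6,0,7 → slot 7
Table: [519, ∅, 794, 673, 499, ∅, 325, 13, ∅, ∅, ∅]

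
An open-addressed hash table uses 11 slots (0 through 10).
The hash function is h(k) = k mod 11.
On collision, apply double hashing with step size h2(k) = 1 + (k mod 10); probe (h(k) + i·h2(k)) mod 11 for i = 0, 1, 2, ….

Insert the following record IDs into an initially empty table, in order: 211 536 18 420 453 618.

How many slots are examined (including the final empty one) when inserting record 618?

2

211 hashes to 2; slot 2 is free -> place at 2.
536 hashes to 8; slot 8 is free -> place at 8.
18 hashes to 7; slot 7 is free -> place at 7.
420 hashes to 2, h2=1; 2 taken -> place at 3.
453 hashes to 2, h2=4; 2 taken -> place at 6.
618 hashes to 2, h2=9; 2 taken -> place at 0.
Table: [618, —, 211, 420, —, —, 453, 18, 536, —, —]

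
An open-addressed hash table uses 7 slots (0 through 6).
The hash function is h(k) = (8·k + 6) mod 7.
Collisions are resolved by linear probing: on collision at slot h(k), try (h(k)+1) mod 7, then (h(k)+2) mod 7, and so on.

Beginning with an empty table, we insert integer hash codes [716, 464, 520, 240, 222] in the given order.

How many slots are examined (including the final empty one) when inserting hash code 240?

4

716 hashes to 1; slot 1 is free => place at 1.
464 hashes to 1; 1 taken => place at 2.
520 hashes to 1; 1,2 taken => place at 3.
240 hashes to 1; 1,2,3 taken => place at 4.
222 hashes to 4; 4 taken => place at 5.
Table: [_, 716, 464, 520, 240, 222, _]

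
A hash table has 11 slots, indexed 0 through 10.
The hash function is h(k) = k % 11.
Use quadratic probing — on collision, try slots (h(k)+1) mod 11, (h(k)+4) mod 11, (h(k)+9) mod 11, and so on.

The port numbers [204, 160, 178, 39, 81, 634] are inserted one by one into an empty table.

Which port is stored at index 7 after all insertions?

160

204 hashes to 6; slot 6 is free => place at 6.
160 hashes to 6; 6 taken => place at 7.
178 hashes to 2; slot 2 is free => place at 2.
39 hashes to 6; 6,7 taken => place at 10.
81 hashes to 4; slot 4 is free => place at 4.
634 hashes to 7; 7 taken => place at 8.
Table: [—, —, 178, —, 81, —, 204, 160, 634, —, 39]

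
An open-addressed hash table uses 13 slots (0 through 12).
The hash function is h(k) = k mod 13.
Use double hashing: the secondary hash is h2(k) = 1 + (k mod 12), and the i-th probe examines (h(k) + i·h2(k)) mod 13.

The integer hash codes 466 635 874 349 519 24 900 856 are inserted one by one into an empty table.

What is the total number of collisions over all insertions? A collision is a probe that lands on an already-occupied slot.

466: h=11 → slot 11
635: h=11, h2=12, probe 11,10 → slot 10
874: h=3 → slot 3
349: h=11, h2=2, probe 11,0 → slot 0
519: h=12 → slot 12
24: h=11, h2=1, probe 11,12,0,1 → slot 1
900: h=3, h2=1, probe 3,4 → slot 4
856: h=11, h2=5, probe 11,3,8 → slot 8
Table: [349, 24, ., 874, 900, ., ., ., 856, ., 635, 466, 519]

8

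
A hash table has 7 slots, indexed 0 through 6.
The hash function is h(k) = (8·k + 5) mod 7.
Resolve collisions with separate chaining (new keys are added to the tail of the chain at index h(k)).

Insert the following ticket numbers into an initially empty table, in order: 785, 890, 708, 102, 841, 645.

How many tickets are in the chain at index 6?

Insert 785: h=6, bucket 6 empty → new chain.
Insert 890: h=6, bucket 6 nonempty → append to chain.
Insert 708: h=6, bucket 6 nonempty → append to chain.
Insert 102: h=2, bucket 2 empty → new chain.
Insert 841: h=6, bucket 6 nonempty → append to chain.
Insert 645: h=6, bucket 6 nonempty → append to chain.
Final buckets:
0: .
1: .
2: 102
3: .
4: .
5: .
6: 785 -> 890 -> 708 -> 841 -> 645

5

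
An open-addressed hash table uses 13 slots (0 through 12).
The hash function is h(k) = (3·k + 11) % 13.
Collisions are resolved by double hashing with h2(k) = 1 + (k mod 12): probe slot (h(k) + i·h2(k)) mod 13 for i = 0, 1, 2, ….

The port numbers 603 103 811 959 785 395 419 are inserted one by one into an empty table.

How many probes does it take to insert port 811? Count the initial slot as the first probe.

603: h=0 → slot 0
103: h=8 → slot 8
811: h=0, h2=8, probe 0,8,3 → slot 3
959: h=2 → slot 2
785: h=0, h2=6, probe 0,6 → slot 6
395: h=0, h2=12, probe 0,12 → slot 12
419: h=7 → slot 7
Table: [603, ., 959, 811, ., ., 785, 419, 103, ., ., ., 395]

3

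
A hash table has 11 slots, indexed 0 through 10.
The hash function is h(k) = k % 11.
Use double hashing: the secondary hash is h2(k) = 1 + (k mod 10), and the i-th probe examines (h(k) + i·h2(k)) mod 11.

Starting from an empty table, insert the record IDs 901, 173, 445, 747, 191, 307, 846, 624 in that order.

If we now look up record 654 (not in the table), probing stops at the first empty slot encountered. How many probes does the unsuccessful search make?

4

Insert 901: h=10, slot 10 empty → index 10.
Insert 173: h=8, slot 8 empty → index 8.
Insert 445: h=5, slot 5 empty → index 5.
Insert 747: h=10, h2=8, slot 10 occupied → index 7.
Insert 191: h=4, slot 4 empty → index 4.
Insert 307: h=10, h2=8, slots 10,7,4 occupied → index 1.
Insert 846: h=10, h2=7, slot 10 occupied → index 6.
Insert 624: h=8, h2=5, slot 8 occupied → index 2.
Table: [_, 307, 624, _, 191, 445, 846, 747, 173, _, 901]
Lookup 654: h=5, h2=5, probe 5,10,4,9 → slot 9 empty, not found.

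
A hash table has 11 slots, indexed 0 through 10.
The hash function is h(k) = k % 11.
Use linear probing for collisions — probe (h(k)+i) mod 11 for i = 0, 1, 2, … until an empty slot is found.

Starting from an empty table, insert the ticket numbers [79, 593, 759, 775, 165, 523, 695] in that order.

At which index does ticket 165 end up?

1

Insert 79: h=2, slot 2 empty => index 2.
Insert 593: h=10, slot 10 empty => index 10.
Insert 759: h=0, slot 0 empty => index 0.
Insert 775: h=5, slot 5 empty => index 5.
Insert 165: h=0, slot 0 occupied => index 1.
Insert 523: h=6, slot 6 empty => index 6.
Insert 695: h=2, slot 2 occupied => index 3.
Table: [759, 165, 79, 695, ∅, 775, 523, ∅, ∅, ∅, 593]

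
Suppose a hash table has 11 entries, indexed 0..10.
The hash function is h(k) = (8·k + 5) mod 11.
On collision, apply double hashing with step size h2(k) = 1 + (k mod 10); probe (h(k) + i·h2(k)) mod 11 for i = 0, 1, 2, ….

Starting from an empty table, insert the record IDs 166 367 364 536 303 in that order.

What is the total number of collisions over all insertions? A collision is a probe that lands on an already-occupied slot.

1

166 hashes to 2; slot 2 is free → place at 2.
367 hashes to 4; slot 4 is free → place at 4.
364 hashes to 2, h2=5; 2 taken → place at 7.
536 hashes to 3; slot 3 is free → place at 3.
303 hashes to 9; slot 9 is free → place at 9.
Table: [., ., 166, 536, 367, ., ., 364, ., 303, .]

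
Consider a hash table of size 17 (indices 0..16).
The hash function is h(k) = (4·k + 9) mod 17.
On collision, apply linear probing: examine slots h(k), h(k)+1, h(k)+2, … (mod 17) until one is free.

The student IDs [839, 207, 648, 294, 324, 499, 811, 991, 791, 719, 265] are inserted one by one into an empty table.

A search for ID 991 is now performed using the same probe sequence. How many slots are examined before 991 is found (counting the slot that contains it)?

839: h=16 -> slot 16
207: h=4 -> slot 4
648: h=0 -> slot 0
294: h=12 -> slot 12
324: h=13 -> slot 13
499: h=16, probe 16,0,1 -> slot 1
811: h=6 -> slot 6
991: h=12, probe 12,13,14 -> slot 14
791: h=11 -> slot 11
719: h=12, probe 12,13,14,15 -> slot 15
265: h=15, probe 15,16,0,1,2 -> slot 2
Table: [648, 499, 265, —, 207, —, 811, —, —, —, —, 791, 294, 324, 991, 719, 839]
Lookup 991: h=12, probe 12,13,14 → found at 14.

3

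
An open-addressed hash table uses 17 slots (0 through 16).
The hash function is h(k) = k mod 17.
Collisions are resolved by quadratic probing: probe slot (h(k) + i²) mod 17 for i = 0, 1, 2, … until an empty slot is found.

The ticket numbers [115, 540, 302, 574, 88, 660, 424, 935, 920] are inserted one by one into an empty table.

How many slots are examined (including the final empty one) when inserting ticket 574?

4

115 hashes to 13; slot 13 is free => place at 13.
540 hashes to 13; 13 taken => place at 14.
302 hashes to 13; 13,14 taken => place at 0.
574 hashes to 13; 13,14,0 taken => place at 5.
88 hashes to 3; slot 3 is free => place at 3.
660 hashes to 14; 14 taken => place at 15.
424 hashes to 16; slot 16 is free => place at 16.
935 hashes to 0; 0 taken => place at 1.
920 hashes to 2; slot 2 is free => place at 2.
Table: [302, 935, 920, 88, ∅, 574, ∅, ∅, ∅, ∅, ∅, ∅, ∅, 115, 540, 660, 424]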